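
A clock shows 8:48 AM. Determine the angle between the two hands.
Hour hand position: 8 x 30 + 48 x 0.5 = 264 degrees
Minute hand position: 48 x 6 = 288 degrees
Difference: |264 - 288| = 24 degrees
The angle between the hands is 24 degrees

Final answer: 24 degrees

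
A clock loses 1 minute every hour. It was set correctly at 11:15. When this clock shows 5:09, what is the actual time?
For every 60 true minutes, the faulty clock advances 59 minutes, so 1 faulty-clock minute corresponds to 60/59 true minutes.
From 11:15 to 5:09 on the faulty dial is 354 minutes.
True elapsed: 354 x 60/59 = 360 minutes = 6 hours.
True time: 11:15 + 6 hours = 5:15.

Final answer: 5:15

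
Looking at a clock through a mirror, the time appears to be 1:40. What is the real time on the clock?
Reflection across the vertical (12-6) axis maps a hand at angle A degrees to (360 - A) degrees, which sends a reading of T minutes past 12:00 to (720 - T) minutes past 12:00.
Mirror reads 1:40 = 100 minutes past 12:00.
Actual time: (720 - 100) mod 720 = 620 minutes = 10:20.

Final answer: 10:20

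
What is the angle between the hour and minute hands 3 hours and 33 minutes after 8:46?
First find the time 3 hours and 33 minutes after 8:46.
Total minutes: 8 x 60 + 46 + 3 x 60 + 33 = 739.
739 mod 720 = 19 minutes = 12:19.
Now compute the angle at 12:19:
Hour hand: 0 x 30 + 19 x 0.5 = 9.5 degrees
Minute hand: 19 x 6 = 114 degrees
Difference: |9.5 - 114| = 104.5 degrees
The angle is 104.5 degrees

Final answer: 104.5 degrees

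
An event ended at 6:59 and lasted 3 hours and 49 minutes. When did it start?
Starting time: 6:59 = 419 total minutes past 12:00
Subtracting: 3 hours and 49 minutes = 229 minutes
419 - 229 = 190 minutes
= 3 hours and 10 minutes past 12:00 = 3:10

Final answer: 3:10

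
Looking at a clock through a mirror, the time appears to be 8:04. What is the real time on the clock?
Reflection across the vertical (12-6) axis maps a hand at angle A degrees to (360 - A) degrees, which sends a reading of T minutes past 12:00 to (720 - T) minutes past 12:00.
Mirror reads 8:04 = 484 minutes past 12:00.
Actual time: (720 - 484) mod 720 = 236 minutes = 3:56.

Final answer: 3:56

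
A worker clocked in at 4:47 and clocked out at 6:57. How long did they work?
From 4:47 to 6:57:
(6 x 60 + 57) - (4 x 60 + 47) = 417 - 287 = 130 minutes
= 2 hours and 10 minutes

Final answer: 2 hours and 10 minutes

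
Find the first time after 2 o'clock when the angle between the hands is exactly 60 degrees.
At t minutes past 2:00, the hour hand is at 30 x 2 + 0.5t degrees and the minute hand is at 6t degrees.
The smaller angle between them is 60 degrees when |30H - 5.5t| = 60 or |30H - 5.5t| = 300.
With H = 2, solve 30 x 2 - 5.5t = +/- target for each target:
  t = (30 x 2 - 60) / 5.5 = 0 (outside (0, 60))
  t = (30 x 2 + 60) / 5.5 = 21.82
  t = (30 x 2 - 300) / 5.5 = -43.64 (outside (0, 60))
  t = (30 x 2 + 300) / 5.5 = 65.45 (outside (0, 60))
Valid solutions in (0, 60): {21.82} minutes.
The first occurrence is t = 21.82 minutes.
The hands form a 60-degree angle at 21.82 minutes past 2:00.

Final answer: 21.82 minutes past 2:00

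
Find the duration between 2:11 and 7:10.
From 2:11 to 7:10:
(7 x 60 + 10) - (2 x 60 + 11) = 430 - 131 = 299 minutes
= 4 hours and 59 minutes

Final answer: 4 hours and 59 minutes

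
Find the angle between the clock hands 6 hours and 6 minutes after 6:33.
First find the time 6 hours and 6 minutes after 6:33.
Total minutes: 6 x 60 + 33 + 6 x 60 + 6 = 759.
759 mod 720 = 39 minutes = 12:39.
Now compute the angle at 12:39:
Hour hand: 0 x 30 + 39 x 0.5 = 19.5 degrees
Minute hand: 39 x 6 = 234 degrees
Difference: |19.5 - 234| = 214.5 degrees
Smaller angle: 360 - 214.5 = 145.5 degrees

Final answer: 145.5 degrees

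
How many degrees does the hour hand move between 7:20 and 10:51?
The hour hand moves 0.5 degrees per minute.
Time elapsed: 10:51 - 7:20 = 211 minutes
Angular displacement: 211 x 0.5 = 105.5 degrees

Final answer: 105.5 degrees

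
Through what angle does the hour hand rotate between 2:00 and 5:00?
The hour hand moves 0.5 degrees per minute.
Time elapsed: 5:00 - 2:00 = 180 minutes
Angular displacement: 180 x 0.5 = 90 degrees

Final answer: 90 degrees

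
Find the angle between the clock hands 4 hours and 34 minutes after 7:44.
First find the time 4 hours and 34 minutes after 7:44.
Total minutes: 7 x 60 + 44 + 4 x 60 + 34 = 738.
738 mod 720 = 18 minutes = 12:18.
Now compute the angle at 12:18:
Hour hand: 0 x 30 + 18 x 0.5 = 9 degrees
Minute hand: 18 x 6 = 108 degrees
Difference: |9 - 108| = 99 degrees
The angle is 99 degrees

Final answer: 99 degrees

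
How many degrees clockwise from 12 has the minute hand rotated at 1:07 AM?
The minute hand moves 6 degrees per minute.
At 1:07: 7 x 6 = 42 degrees

Final answer: 42 degrees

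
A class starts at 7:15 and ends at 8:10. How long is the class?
From 7:15 to 8:10:
(8 x 60 + 10) - (7 x 60 + 15) = 490 - 435 = 55 minutes
= 55 minutes

Final answer: 55 minutes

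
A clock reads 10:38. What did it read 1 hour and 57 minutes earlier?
Starting time: 10:38 = 638 total minutes past 12:00
Subtracting: 1 hour and 57 minutes = 117 minutes
638 - 117 = 521 minutes
= 8 hours and 41 minutes past 12:00 = 8:41

Final answer: 8:41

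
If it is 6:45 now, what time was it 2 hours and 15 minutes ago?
Starting time: 6:45 = 405 total minutes past 12:00
Subtracting: 2 hours and 15 minutes = 135 minutes
405 - 135 = 270 minutes
= 4 hours and 30 minutes past 12:00 = 4:30

Final answer: 4:30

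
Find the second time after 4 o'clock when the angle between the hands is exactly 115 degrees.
At t minutes past 4:00, the hour hand is at 30 x 4 + 0.5t degrees and the minute hand is at 6t degrees.
The smaller angle between them is 115 degrees when |30H - 5.5t| = 115 or |30H - 5.5t| = 245.
With H = 4, solve 30 x 4 - 5.5t = +/- target for each target:
  t = (30 x 4 - 115) / 5.5 = 0.91
  t = (30 x 4 + 115) / 5.5 = 42.73
  t = (30 x 4 - 245) / 5.5 = -22.73 (outside (0, 60))
  t = (30 x 4 + 245) / 5.5 = 66.36 (outside (0, 60))
Valid solutions in (0, 60): {0.91, 42.73} minutes.
The second occurrence is t = 42.73 minutes.
The hands form a 115-degree angle at 42.73 minutes past 4:00.

Final answer: 42.73 minutes past 4:00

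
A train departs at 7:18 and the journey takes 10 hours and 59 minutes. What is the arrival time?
Starting time: 7:18
Adding 59 minutes to 18 minutes: 18 + 59 = 77 minutes = 1 hour and 17 minutes
Adding 10 hours: 7 + 10 + 1 (carry) = 18 - 12 = 6
Final time: 6:17

Final answer: 6:17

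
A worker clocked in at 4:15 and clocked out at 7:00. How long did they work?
From 4:15 to 7:00:
(7 x 60 + 0) - (4 x 60 + 15) = 420 - 255 = 165 minutes
= 2 hours and 45 minutes

Final answer: 2 hours and 45 minutes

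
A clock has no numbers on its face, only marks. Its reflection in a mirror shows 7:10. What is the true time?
Reflection across the vertical (12-6) axis maps a hand at angle A degrees to (360 - A) degrees, which sends a reading of T minutes past 12:00 to (720 - T) minutes past 12:00.
Mirror reads 7:10 = 430 minutes past 12:00.
Actual time: (720 - 430) mod 720 = 290 minutes = 4:50.

Final answer: 4:50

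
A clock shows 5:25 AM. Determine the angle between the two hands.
Hour hand position: 5 x 30 + 25 x 0.5 = 162.5 degrees
Minute hand position: 25 x 6 = 150 degrees
Difference: |162.5 - 150| = 12.5 degrees
The angle between the hands is 12.5 degrees

Final answer: 12.5 degrees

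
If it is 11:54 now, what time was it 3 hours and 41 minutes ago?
Starting time: 11:54 = 714 total minutes past 12:00
Subtracting: 3 hours and 41 minutes = 221 minutes
714 - 221 = 493 minutes
= 8 hours and 13 minutes past 12:00 = 8:13

Final answer: 8:13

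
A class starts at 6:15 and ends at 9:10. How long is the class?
From 6:15 to 9:10:
(9 x 60 + 10) - (6 x 60 + 15) = 550 - 375 = 175 minutes
= 2 hours and 55 minutes

Final answer: 2 hours and 55 minutes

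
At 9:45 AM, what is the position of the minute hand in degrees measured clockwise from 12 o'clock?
The minute hand moves 6 degrees per minute.
At 9:45: 45 x 6 = 270 degrees

Final answer: 270 degrees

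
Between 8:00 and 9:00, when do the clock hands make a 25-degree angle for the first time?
At t minutes past 8:00, the hour hand is at 30 x 8 + 0.5t degrees and the minute hand is at 6t degrees.
The smaller angle between them is 25 degrees when |30H - 5.5t| = 25 or |30H - 5.5t| = 335.
With H = 8, solve 30 x 8 - 5.5t = +/- target for each target:
  t = (30 x 8 - 25) / 5.5 = 39.09
  t = (30 x 8 + 25) / 5.5 = 48.18
  t = (30 x 8 - 335) / 5.5 = -17.27 (outside (0, 60))
  t = (30 x 8 + 335) / 5.5 = 104.55 (outside (0, 60))
Valid solutions in (0, 60): {39.09, 48.18} minutes.
The first occurrence is t = 39.09 minutes.
The hands form a 25-degree angle at 39.09 minutes past 8:00.

Final answer: 39.09 minutes past 8:00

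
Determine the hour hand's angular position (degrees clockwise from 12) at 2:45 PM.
The hour hand moves 30 degrees per hour and 0.5 degrees per minute.
At 2:45: (2) x 30 + 45 x 0.5 = 60 + 22.5 = 82.5 degrees

Final answer: 82.5 degrees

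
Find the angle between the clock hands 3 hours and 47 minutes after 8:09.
First find the time 3 hours and 47 minutes after 8:09.
Total minutes: 8 x 60 + 9 + 3 x 60 + 47 = 716.
716 mod 720 = 716 minutes = 11:56.
Now compute the angle at 11:56:
Hour hand: 11 x 30 + 56 x 0.5 = 358 degrees
Minute hand: 56 x 6 = 336 degrees
Difference: |358 - 336| = 22 degrees
The angle is 22 degrees

Final answer: 22 degrees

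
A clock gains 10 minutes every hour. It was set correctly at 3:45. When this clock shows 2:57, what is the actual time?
For every 60 true minutes, the faulty clock advances 70 minutes, so 1 faulty-clock minute corresponds to 60/70 true minutes.
From 3:45 to 2:57 on the faulty dial is 672 minutes.
True elapsed: 672 x 60/70 = 576 minutes = 9 hours and 36 minutes.
True time: 3:45 + 9 hours and 36 minutes = 1:21.

Final answer: 1:21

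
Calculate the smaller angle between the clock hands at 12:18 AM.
Hour hand position: 0 x 30 + 18 x 0.5 = 9 degrees
Minute hand position: 18 x 6 = 108 degrees
Difference: |9 - 108| = 99 degrees
The angle between the hands is 99 degrees

Final answer: 99 degrees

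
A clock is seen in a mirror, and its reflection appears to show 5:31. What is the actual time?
Reflection across the vertical (12-6) axis maps a hand at angle A degrees to (360 - A) degrees, which sends a reading of T minutes past 12:00 to (720 - T) minutes past 12:00.
Mirror reads 5:31 = 331 minutes past 12:00.
Actual time: (720 - 331) mod 720 = 389 minutes = 6:29.

Final answer: 6:29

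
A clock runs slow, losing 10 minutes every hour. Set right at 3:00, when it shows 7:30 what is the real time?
For every 60 true minutes, the faulty clock advances 50 minutes, so 1 faulty-clock minute corresponds to 60/50 true minutes.
From 3:00 to 7:30 on the faulty dial is 270 minutes.
True elapsed: 270 x 60/50 = 324 minutes = 5 hours and 24 minutes.
True time: 3:00 + 5 hours and 24 minutes = 8:24.

Final answer: 8:24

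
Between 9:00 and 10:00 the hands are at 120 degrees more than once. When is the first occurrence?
At t minutes past 9:00, the hour hand is at 30 x 9 + 0.5t degrees and the minute hand is at 6t degrees.
The smaller angle between them is 120 degrees when |30H - 5.5t| = 120 or |30H - 5.5t| = 240.
With H = 9, solve 30 x 9 - 5.5t = +/- target for each target:
  t = (30 x 9 - 120) / 5.5 = 27.27
  t = (30 x 9 + 120) / 5.5 = 70.91 (outside (0, 60))
  t = (30 x 9 - 240) / 5.5 = 5.45
  t = (30 x 9 + 240) / 5.5 = 92.73 (outside (0, 60))
Valid solutions in (0, 60): {5.45, 27.27} minutes.
The first occurrence is t = 5.45 minutes.
The hands form a 120-degree angle at 5.45 minutes past 9:00.

Final answer: 5.45 minutes past 9:00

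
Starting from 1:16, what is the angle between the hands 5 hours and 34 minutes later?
First find the time 5 hours and 34 minutes after 1:16.
Total minutes: 1 x 60 + 16 + 5 x 60 + 34 = 410.
410 mod 720 = 410 minutes = 6:50.
Now compute the angle at 6:50:
Hour hand: 6 x 30 + 50 x 0.5 = 205 degrees
Minute hand: 50 x 6 = 300 degrees
Difference: |205 - 300| = 95 degrees
The angle is 95 degrees

Final answer: 95 degrees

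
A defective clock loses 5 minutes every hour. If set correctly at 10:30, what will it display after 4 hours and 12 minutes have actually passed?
For every 60 true minutes, the faulty clock advances 60 - 5 = 55 minutes.
True elapsed: 4 hours and 12 minutes = 252 minutes.
Faulty clock advances: 252 x 55/60 = 231 minutes (drift: 21 minutes behind).
Shown time: 10:30 + 231 minutes = 2:21.

Final answer: 2:21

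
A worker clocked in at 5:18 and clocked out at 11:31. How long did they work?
From 5:18 to 11:31:
(11 x 60 + 31) - (5 x 60 + 18) = 691 - 318 = 373 minutes
= 6 hours and 13 minutes

Final answer: 6 hours and 13 minutes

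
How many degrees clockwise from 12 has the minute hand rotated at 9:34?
The minute hand moves 6 degrees per minute.
At 9:34: 34 x 6 = 204 degrees

Final answer: 204 degrees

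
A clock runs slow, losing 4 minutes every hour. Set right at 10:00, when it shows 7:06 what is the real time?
For every 60 true minutes, the faulty clock advances 56 minutes, so 1 faulty-clock minute corresponds to 60/56 true minutes.
From 10:00 to 7:06 on the faulty dial is 546 minutes.
True elapsed: 546 x 60/56 = 585 minutes = 9 hours and 45 minutes.
True time: 10:00 + 9 hours and 45 minutes = 7:45.

Final answer: 7:45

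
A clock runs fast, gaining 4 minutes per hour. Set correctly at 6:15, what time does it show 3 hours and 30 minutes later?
For every 60 true minutes, the faulty clock advances 60 + 4 = 64 minutes.
True elapsed: 3 hours and 30 minutes = 210 minutes.
Faulty clock advances: 210 x 64/60 = 224 minutes (drift: 14 minutes ahead).
Shown time: 6:15 + 224 minutes = 9:59.

Final answer: 9:59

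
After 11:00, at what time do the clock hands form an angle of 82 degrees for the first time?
At t minutes past 11:00, the hour hand is at 30 x 11 + 0.5t degrees and the minute hand is at 6t degrees.
The smaller angle between them is 82 degrees when |30H - 5.5t| = 82 or |30H - 5.5t| = 278.
With H = 11, solve 30 x 11 - 5.5t = +/- target for each target:
  t = (30 x 11 - 82) / 5.5 = 45.09
  t = (30 x 11 + 82) / 5.5 = 74.91 (outside (0, 60))
  t = (30 x 11 - 278) / 5.5 = 9.45
  t = (30 x 11 + 278) / 5.5 = 110.55 (outside (0, 60))
Valid solutions in (0, 60): {9.45, 45.09} minutes.
The first occurrence is t = 9.45 minutes.
The hands form a 82-degree angle at 9.45 minutes past 11:00.

Final answer: 9.45 minutes past 11:00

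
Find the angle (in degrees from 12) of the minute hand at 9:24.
The minute hand moves 6 degrees per minute.
At 9:24: 24 x 6 = 144 degrees

Final answer: 144 degrees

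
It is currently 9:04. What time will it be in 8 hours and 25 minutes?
Starting time: 9:04
Adding 25 minutes to 4 minutes: 4 + 25 = 29 minutes
Adding 8 hours: 9 + 8 = 17 - 12 = 5
Final time: 5:29

Final answer: 5:29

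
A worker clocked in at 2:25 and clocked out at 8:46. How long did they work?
From 2:25 to 8:46:
(8 x 60 + 46) - (2 x 60 + 25) = 526 - 145 = 381 minutes
= 6 hours and 21 minutes

Final answer: 6 hours and 21 minutes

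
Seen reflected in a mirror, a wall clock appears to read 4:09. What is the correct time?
Reflection across the vertical (12-6) axis maps a hand at angle A degrees to (360 - A) degrees, which sends a reading of T minutes past 12:00 to (720 - T) minutes past 12:00.
Mirror reads 4:09 = 249 minutes past 12:00.
Actual time: (720 - 249) mod 720 = 471 minutes = 7:51.

Final answer: 7:51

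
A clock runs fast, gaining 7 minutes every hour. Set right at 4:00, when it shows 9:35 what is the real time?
For every 60 true minutes, the faulty clock advances 67 minutes, so 1 faulty-clock minute corresponds to 60/67 true minutes.
From 4:00 to 9:35 on the faulty dial is 335 minutes.
True elapsed: 335 x 60/67 = 300 minutes = 5 hours.
True time: 4:00 + 5 hours = 9:00.

Final answer: 9:00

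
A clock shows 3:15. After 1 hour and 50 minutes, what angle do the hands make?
First find the time 1 hour and 50 minutes after 3:15.
Total minutes: 3 x 60 + 15 + 1 x 60 + 50 = 305.
305 mod 720 = 305 minutes = 5:05.
Now compute the angle at 5:05:
Hour hand: 5 x 30 + 5 x 0.5 = 152.5 degrees
Minute hand: 5 x 6 = 30 degrees
Difference: |152.5 - 30| = 122.5 degrees
The angle is 122.5 degrees

Final answer: 122.5 degrees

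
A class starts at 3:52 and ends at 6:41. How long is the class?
From 3:52 to 6:41:
(6 x 60 + 41) - (3 x 60 + 52) = 401 - 232 = 169 minutes
= 2 hours and 49 minutes

Final answer: 2 hours and 49 minutes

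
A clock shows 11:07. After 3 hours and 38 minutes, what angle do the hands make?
First find the time 3 hours and 38 minutes after 11:07.
Total minutes: 11 x 60 + 7 + 3 x 60 + 38 = 885.
885 mod 720 = 165 minutes = 2:45.
Now compute the angle at 2:45:
Hour hand: 2 x 30 + 45 x 0.5 = 82.5 degrees
Minute hand: 45 x 6 = 270 degrees
Difference: |82.5 - 270| = 187.5 degrees
Smaller angle: 360 - 187.5 = 172.5 degrees

Final answer: 172.5 degrees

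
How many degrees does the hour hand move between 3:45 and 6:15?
The hour hand moves 0.5 degrees per minute.
Time elapsed: 6:15 - 3:45 = 150 minutes
Angular displacement: 150 x 0.5 = 75 degrees

Final answer: 75 degrees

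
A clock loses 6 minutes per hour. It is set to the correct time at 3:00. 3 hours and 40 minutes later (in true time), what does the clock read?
For every 60 true minutes, the faulty clock advances 60 - 6 = 54 minutes.
True elapsed: 3 hours and 40 minutes = 220 minutes.
Faulty clock advances: 220 x 54/60 = 198 minutes (drift: 22 minutes behind).
Shown time: 3:00 + 198 minutes = 6:18.

Final answer: 6:18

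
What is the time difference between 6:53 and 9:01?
From 6:53 to 9:01:
(9 x 60 + 1) - (6 x 60 + 53) = 541 - 413 = 128 minutes
= 2 hours and 8 minutes

Final answer: 2 hours and 8 minutes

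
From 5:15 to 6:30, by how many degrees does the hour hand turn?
The hour hand moves 0.5 degrees per minute.
Time elapsed: 6:30 - 5:15 = 75 minutes
Angular displacement: 75 x 0.5 = 37.5 degrees

Final answer: 37.5 degrees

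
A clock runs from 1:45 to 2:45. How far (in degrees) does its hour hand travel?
The hour hand moves 0.5 degrees per minute.
Time elapsed: 2:45 - 1:45 = 60 minutes
Angular displacement: 60 x 0.5 = 30 degrees

Final answer: 30 degrees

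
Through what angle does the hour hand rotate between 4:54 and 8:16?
The hour hand moves 0.5 degrees per minute.
Time elapsed: 8:16 - 4:54 = 202 minutes
Angular displacement: 202 x 0.5 = 101 degrees

Final answer: 101 degrees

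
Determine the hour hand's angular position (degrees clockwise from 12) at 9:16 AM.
The hour hand moves 30 degrees per hour and 0.5 degrees per minute.
At 9:16: (9) x 30 + 16 x 0.5 = 270 + 8 = 278 degrees

Final answer: 278 degrees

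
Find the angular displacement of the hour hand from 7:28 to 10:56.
The hour hand moves 0.5 degrees per minute.
Time elapsed: 10:56 - 7:28 = 208 minutes
Angular displacement: 208 x 0.5 = 104 degrees

Final answer: 104 degrees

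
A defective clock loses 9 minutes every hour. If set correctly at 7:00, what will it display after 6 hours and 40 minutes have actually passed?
For every 60 true minutes, the faulty clock advances 60 - 9 = 51 minutes.
True elapsed: 6 hours and 40 minutes = 400 minutes.
Faulty clock advances: 400 x 51/60 = 340 minutes (drift: 60 minutes behind).
Shown time: 7:00 + 340 minutes = 12:40.

Final answer: 12:40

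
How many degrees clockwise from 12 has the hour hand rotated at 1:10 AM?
The hour hand moves 30 degrees per hour and 0.5 degrees per minute.
At 1:10: (1) x 30 + 10 x 0.5 = 30 + 5 = 35 degrees

Final answer: 35 degrees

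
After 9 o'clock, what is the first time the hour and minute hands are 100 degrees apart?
At t minutes past 9:00, the hour hand is at 30 x 9 + 0.5t degrees and the minute hand is at 6t degrees.
The smaller angle between them is 100 degrees when |30H - 5.5t| = 100 or |30H - 5.5t| = 260.
With H = 9, solve 30 x 9 - 5.5t = +/- target for each target:
  t = (30 x 9 - 100) / 5.5 = 30.91
  t = (30 x 9 + 100) / 5.5 = 67.27 (outside (0, 60))
  t = (30 x 9 - 260) / 5.5 = 1.82
  t = (30 x 9 + 260) / 5.5 = 96.36 (outside (0, 60))
Valid solutions in (0, 60): {1.82, 30.91} minutes.
The first occurrence is t = 1.82 minutes.
The hands form a 100-degree angle at 1.82 minutes past 9:00.

Final answer: 1.82 minutes past 9:00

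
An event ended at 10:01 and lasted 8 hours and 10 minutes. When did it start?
Starting time: 10:01 = 601 total minutes past 12:00
Subtracting: 8 hours and 10 minutes = 490 minutes
601 - 490 = 111 minutes
= 1 hour and 51 minutes past 12:00 = 1:51

Final answer: 1:51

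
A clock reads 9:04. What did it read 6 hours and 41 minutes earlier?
Starting time: 9:04 = 544 total minutes past 12:00
Subtracting: 6 hours and 41 minutes = 401 minutes
544 - 401 = 143 minutes
= 2 hours and 23 minutes past 12:00 = 2:23

Final answer: 2:23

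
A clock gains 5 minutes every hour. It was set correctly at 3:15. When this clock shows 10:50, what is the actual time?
For every 60 true minutes, the faulty clock advances 65 minutes, so 1 faulty-clock minute corresponds to 60/65 true minutes.
From 3:15 to 10:50 on the faulty dial is 455 minutes.
True elapsed: 455 x 60/65 = 420 minutes = 7 hours.
True time: 3:15 + 7 hours = 10:15.

Final answer: 10:15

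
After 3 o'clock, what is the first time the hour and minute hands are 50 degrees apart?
At t minutes past 3:00, the hour hand is at 30 x 3 + 0.5t degrees and the minute hand is at 6t degrees.
The smaller angle between them is 50 degrees when |30H - 5.5t| = 50 or |30H - 5.5t| = 310.
With H = 3, solve 30 x 3 - 5.5t = +/- target for each target:
  t = (30 x 3 - 50) / 5.5 = 7.27
  t = (30 x 3 + 50) / 5.5 = 25.45
  t = (30 x 3 - 310) / 5.5 = -40 (outside (0, 60))
  t = (30 x 3 + 310) / 5.5 = 72.73 (outside (0, 60))
Valid solutions in (0, 60): {7.27, 25.45} minutes.
The first occurrence is t = 7.27 minutes.
The hands form a 50-degree angle at 7.27 minutes past 3:00.

Final answer: 7.27 minutes past 3:00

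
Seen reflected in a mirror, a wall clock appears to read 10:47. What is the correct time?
Reflection across the vertical (12-6) axis maps a hand at angle A degrees to (360 - A) degrees, which sends a reading of T minutes past 12:00 to (720 - T) minutes past 12:00.
Mirror reads 10:47 = 647 minutes past 12:00.
Actual time: (720 - 647) mod 720 = 73 minutes = 1:13.

Final answer: 1:13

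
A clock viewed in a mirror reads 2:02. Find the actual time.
Reflection across the vertical (12-6) axis maps a hand at angle A degrees to (360 - A) degrees, which sends a reading of T minutes past 12:00 to (720 - T) minutes past 12:00.
Mirror reads 2:02 = 122 minutes past 12:00.
Actual time: (720 - 122) mod 720 = 598 minutes = 9:58.

Final answer: 9:58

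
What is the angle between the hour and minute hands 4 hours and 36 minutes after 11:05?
First find the time 4 hours and 36 minutes after 11:05.
Total minutes: 11 x 60 + 5 + 4 x 60 + 36 = 941.
941 mod 720 = 221 minutes = 3:41.
Now compute the angle at 3:41:
Hour hand: 3 x 30 + 41 x 0.5 = 110.5 degrees
Minute hand: 41 x 6 = 246 degrees
Difference: |110.5 - 246| = 135.5 degrees
The angle is 135.5 degrees

Final answer: 135.5 degrees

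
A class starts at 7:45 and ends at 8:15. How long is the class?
From 7:45 to 8:15:
(8 x 60 + 15) - (7 x 60 + 45) = 495 - 465 = 30 minutes
= 30 minutes

Final answer: 30 minutes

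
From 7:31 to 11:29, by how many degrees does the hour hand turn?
The hour hand moves 0.5 degrees per minute.
Time elapsed: 11:29 - 7:31 = 238 minutes
Angular displacement: 238 x 0.5 = 119 degrees

Final answer: 119 degrees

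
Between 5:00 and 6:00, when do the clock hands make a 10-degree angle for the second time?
At t minutes past 5:00, the hour hand is at 30 x 5 + 0.5t degrees and the minute hand is at 6t degrees.
The smaller angle between them is 10 degrees when |30H - 5.5t| = 10 or |30H - 5.5t| = 350.
With H = 5, solve 30 x 5 - 5.5t = +/- target for each target:
  t = (30 x 5 - 10) / 5.5 = 25.45
  t = (30 x 5 + 10) / 5.5 = 29.09
  t = (30 x 5 - 350) / 5.5 = -36.36 (outside (0, 60))
  t = (30 x 5 + 350) / 5.5 = 90.91 (outside (0, 60))
Valid solutions in (0, 60): {25.45, 29.09} minutes.
The second occurrence is t = 29.09 minutes.
The hands form a 10-degree angle at 29.09 minutes past 5:00.

Final answer: 29.09 minutes past 5:00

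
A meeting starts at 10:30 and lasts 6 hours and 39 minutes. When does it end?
Starting time: 10:30
Adding 39 minutes to 30 minutes: 30 + 39 = 69 minutes = 1 hour and 9 minutes
Adding 6 hours: 10 + 6 + 1 (carry) = 17 - 12 = 5
Final time: 5:09

Final answer: 5:09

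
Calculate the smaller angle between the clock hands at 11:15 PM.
Hour hand position: 11 x 30 + 15 x 0.5 = 337.5 degrees
Minute hand position: 15 x 6 = 90 degrees
Difference: |337.5 - 90| = 247.5 degrees
Since 247.5 > 180, the smaller angle is 360 - 247.5 = 112.5 degrees

Final answer: 112.5 degrees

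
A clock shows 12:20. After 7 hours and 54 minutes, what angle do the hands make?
First find the time 7 hours and 54 minutes after 12:20.
Total minutes: 12 x 60 + 20 + 7 x 60 + 54 = 1214.
1214 mod 720 = 494 minutes = 8:14.
Now compute the angle at 8:14:
Hour hand: 8 x 30 + 14 x 0.5 = 247 degrees
Minute hand: 14 x 6 = 84 degrees
Difference: |247 - 84| = 163 degrees
The angle is 163 degrees

Final answer: 163 degrees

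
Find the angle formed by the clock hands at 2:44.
Hour hand position: 2 x 30 + 44 x 0.5 = 82 degrees
Minute hand position: 44 x 6 = 264 degrees
Difference: |82 - 264| = 182 degrees
Since 182 > 180, the smaller angle is 360 - 182 = 178 degrees

Final answer: 178 degrees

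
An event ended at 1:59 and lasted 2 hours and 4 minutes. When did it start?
Starting time: 1:59 = 119 total minutes past 12:00
Subtracting: 2 hours and 4 minutes = 124 minutes
119 - 124 = -5 (negative, add 12 hours = 720) = 715 minutes
= 11 hours and 55 minutes past 12:00 = 11:55

Final answer: 11:55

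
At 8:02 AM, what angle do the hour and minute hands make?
Hour hand position: 8 x 30 + 2 x 0.5 = 241 degrees
Minute hand position: 2 x 6 = 12 degrees
Difference: |241 - 12| = 229 degrees
Since 229 > 180, the smaller angle is 360 - 229 = 131 degrees

Final answer: 131 degrees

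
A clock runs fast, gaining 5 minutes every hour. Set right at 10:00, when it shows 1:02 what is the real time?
For every 60 true minutes, the faulty clock advances 65 minutes, so 1 faulty-clock minute corresponds to 60/65 true minutes.
From 10:00 to 1:02 on the faulty dial is 182 minutes.
True elapsed: 182 x 60/65 = 168 minutes = 2 hours and 48 minutes.
True time: 10:00 + 2 hours and 48 minutes = 12:48.

Final answer: 12:48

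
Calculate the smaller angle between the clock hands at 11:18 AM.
Hour hand position: 11 x 30 + 18 x 0.5 = 339 degrees
Minute hand position: 18 x 6 = 108 degrees
Difference: |339 - 108| = 231 degrees
Since 231 > 180, the smaller angle is 360 - 231 = 129 degrees

Final answer: 129 degrees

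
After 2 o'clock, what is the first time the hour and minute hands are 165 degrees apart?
At t minutes past 2:00, the hour hand is at 30 x 2 + 0.5t degrees and the minute hand is at 6t degrees.
The smaller angle between them is 165 degrees when |30H - 5.5t| = 165 or |30H - 5.5t| = 195.
With H = 2, solve 30 x 2 - 5.5t = +/- target for each target:
  t = (30 x 2 - 165) / 5.5 = -19.09 (outside (0, 60))
  t = (30 x 2 + 165) / 5.5 = 40.91
  t = (30 x 2 - 195) / 5.5 = -24.55 (outside (0, 60))
  t = (30 x 2 + 195) / 5.5 = 46.36
Valid solutions in (0, 60): {40.91, 46.36} minutes.
The first occurrence is t = 40.91 minutes.
The hands form a 165-degree angle at 40.91 minutes past 2:00.

Final answer: 40.91 minutes past 2:00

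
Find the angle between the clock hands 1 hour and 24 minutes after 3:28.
First find the time 1 hour and 24 minutes after 3:28.
Total minutes: 3 x 60 + 28 + 1 x 60 + 24 = 292.
292 mod 720 = 292 minutes = 4:52.
Now compute the angle at 4:52:
Hour hand: 4 x 30 + 52 x 0.5 = 146 degrees
Minute hand: 52 x 6 = 312 degrees
Difference: |146 - 312| = 166 degrees
The angle is 166 degrees

Final answer: 166 degrees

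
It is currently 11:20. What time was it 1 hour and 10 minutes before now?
Starting time: 11:20 = 680 total minutes past 12:00
Subtracting: 1 hour and 10 minutes = 70 minutes
680 - 70 = 610 minutes
= 10 hours and 10 minutes past 12:00 = 10:10

Final answer: 10:10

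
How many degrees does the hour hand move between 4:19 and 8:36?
The hour hand moves 0.5 degrees per minute.
Time elapsed: 8:36 - 4:19 = 257 minutes
Angular displacement: 257 x 0.5 = 128.5 degrees

Final answer: 128.5 degrees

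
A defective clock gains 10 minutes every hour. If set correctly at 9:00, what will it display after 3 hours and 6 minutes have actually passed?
For every 60 true minutes, the faulty clock advances 60 + 10 = 70 minutes.
True elapsed: 3 hours and 6 minutes = 186 minutes.
Faulty clock advances: 186 x 70/60 = 217 minutes (drift: 31 minutes ahead).
Shown time: 9:00 + 217 minutes = 12:37.

Final answer: 12:37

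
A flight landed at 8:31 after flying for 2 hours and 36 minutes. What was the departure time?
Starting time: 8:31 = 511 total minutes past 12:00
Subtracting: 2 hours and 36 minutes = 156 minutes
511 - 156 = 355 minutes
= 5 hours and 55 minutes past 12:00 = 5:55

Final answer: 5:55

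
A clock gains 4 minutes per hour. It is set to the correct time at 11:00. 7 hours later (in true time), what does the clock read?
For every 60 true minutes, the faulty clock advances 60 + 4 = 64 minutes.
True elapsed: 7 hours = 420 minutes.
Faulty clock advances: 420 x 64/60 = 448 minutes (drift: 28 minutes ahead).
Shown time: 11:00 + 448 minutes = 6:28.

Final answer: 6:28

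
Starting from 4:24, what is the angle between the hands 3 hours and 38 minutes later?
First find the time 3 hours and 38 minutes after 4:24.
Total minutes: 4 x 60 + 24 + 3 x 60 + 38 = 482.
482 mod 720 = 482 minutes = 8:02.
Now compute the angle at 8:02:
Hour hand: 8 x 30 + 2 x 0.5 = 241 degrees
Minute hand: 2 x 6 = 12 degrees
Difference: |241 - 12| = 229 degrees
Smaller angle: 360 - 229 = 131 degrees

Final answer: 131 degrees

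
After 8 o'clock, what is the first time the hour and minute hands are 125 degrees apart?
At t minutes past 8:00, the hour hand is at 30 x 8 + 0.5t degrees and the minute hand is at 6t degrees.
The smaller angle between them is 125 degrees when |30H - 5.5t| = 125 or |30H - 5.5t| = 235.
With H = 8, solve 30 x 8 - 5.5t = +/- target for each target:
  t = (30 x 8 - 125) / 5.5 = 20.91
  t = (30 x 8 + 125) / 5.5 = 66.36 (outside (0, 60))
  t = (30 x 8 - 235) / 5.5 = 0.91
  t = (30 x 8 + 235) / 5.5 = 86.36 (outside (0, 60))
Valid solutions in (0, 60): {0.91, 20.91} minutes.
The first occurrence is t = 0.91 minutes.
The hands form a 125-degree angle at 0.91 minutes past 8:00.

Final answer: 0.91 minutes past 8:00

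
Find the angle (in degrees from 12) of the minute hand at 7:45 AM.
The minute hand moves 6 degrees per minute.
At 7:45: 45 x 6 = 270 degrees

Final answer: 270 degrees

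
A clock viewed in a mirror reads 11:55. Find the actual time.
Reflection across the vertical (12-6) axis maps a hand at angle A degrees to (360 - A) degrees, which sends a reading of T minutes past 12:00 to (720 - T) minutes past 12:00.
Mirror reads 11:55 = 715 minutes past 12:00.
Actual time: (720 - 715) mod 720 = 5 minutes = 12:05.

Final answer: 12:05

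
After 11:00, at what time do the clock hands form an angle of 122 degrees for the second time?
At t minutes past 11:00, the hour hand is at 30 x 11 + 0.5t degrees and the minute hand is at 6t degrees.
The smaller angle between them is 122 degrees when |30H - 5.5t| = 122 or |30H - 5.5t| = 238.
With H = 11, solve 30 x 11 - 5.5t = +/- target for each target:
  t = (30 x 11 - 122) / 5.5 = 37.82
  t = (30 x 11 + 122) / 5.5 = 82.18 (outside (0, 60))
  t = (30 x 11 - 238) / 5.5 = 16.73
  t = (30 x 11 + 238) / 5.5 = 103.27 (outside (0, 60))
Valid solutions in (0, 60): {16.73, 37.82} minutes.
The second occurrence is t = 37.82 minutes.
The hands form a 122-degree angle at 37.82 minutes past 11:00.

Final answer: 37.82 minutes past 11:00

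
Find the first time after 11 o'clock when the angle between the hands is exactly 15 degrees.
At t minutes past 11:00, the hour hand is at 30 x 11 + 0.5t degrees and the minute hand is at 6t degrees.
The smaller angle between them is 15 degrees when |30H - 5.5t| = 15 or |30H - 5.5t| = 345.
With H = 11, solve 30 x 11 - 5.5t = +/- target for each target:
  t = (30 x 11 - 15) / 5.5 = 57.27
  t = (30 x 11 + 15) / 5.5 = 62.73 (outside (0, 60))
  t = (30 x 11 - 345) / 5.5 = -2.73 (outside (0, 60))
  t = (30 x 11 + 345) / 5.5 = 122.73 (outside (0, 60))
Valid solutions in (0, 60): {57.27} minutes.
The first occurrence is t = 57.27 minutes.
The hands form a 15-degree angle at 57.27 minutes past 11:00.

Final answer: 57.27 minutes past 11:00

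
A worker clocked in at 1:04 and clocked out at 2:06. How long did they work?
From 1:04 to 2:06:
(2 x 60 + 6) - (1 x 60 + 4) = 126 - 64 = 62 minutes
= 1 hour and 2 minutes

Final answer: 1 hour and 2 minutes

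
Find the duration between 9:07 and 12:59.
From 9:07 to 12:59:
(12 x 60 + 59) - (9 x 60 + 7) = 779 - 547 = 232 minutes
= 3 hours and 52 minutes

Final answer: 3 hours and 52 minutes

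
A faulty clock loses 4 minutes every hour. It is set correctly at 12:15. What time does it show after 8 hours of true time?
For every 60 true minutes, the faulty clock advances 60 - 4 = 56 minutes.
True elapsed: 8 hours = 480 minutes.
Faulty clock advances: 480 x 56/60 = 448 minutes (drift: 32 minutes behind).
Shown time: 12:15 + 448 minutes = 7:43.

Final answer: 7:43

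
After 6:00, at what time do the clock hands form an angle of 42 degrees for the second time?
At t minutes past 6:00, the hour hand is at 30 x 6 + 0.5t degrees and the minute hand is at 6t degrees.
The smaller angle between them is 42 degrees when |30H - 5.5t| = 42 or |30H - 5.5t| = 318.
With H = 6, solve 30 x 6 - 5.5t = +/- target for each target:
  t = (30 x 6 - 42) / 5.5 = 25.09
  t = (30 x 6 + 42) / 5.5 = 40.36
  t = (30 x 6 - 318) / 5.5 = -25.09 (outside (0, 60))
  t = (30 x 6 + 318) / 5.5 = 90.55 (outside (0, 60))
Valid solutions in (0, 60): {25.09, 40.36} minutes.
The second occurrence is t = 40.36 minutes.
The hands form a 42-degree angle at 40.36 minutes past 6:00.

Final answer: 40.36 minutes past 6:00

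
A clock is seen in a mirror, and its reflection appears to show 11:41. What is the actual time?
Reflection across the vertical (12-6) axis maps a hand at angle A degrees to (360 - A) degrees, which sends a reading of T minutes past 12:00 to (720 - T) minutes past 12:00.
Mirror reads 11:41 = 701 minutes past 12:00.
Actual time: (720 - 701) mod 720 = 19 minutes = 12:19.

Final answer: 12:19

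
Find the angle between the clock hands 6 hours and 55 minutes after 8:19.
First find the time 6 hours and 55 minutes after 8:19.
Total minutes: 8 x 60 + 19 + 6 x 60 + 55 = 914.
914 mod 720 = 194 minutes = 3:14.
Now compute the angle at 3:14:
Hour hand: 3 x 30 + 14 x 0.5 = 97 degrees
Minute hand: 14 x 6 = 84 degrees
Difference: |97 - 84| = 13 degrees
The angle is 13 degrees

Final answer: 13 degrees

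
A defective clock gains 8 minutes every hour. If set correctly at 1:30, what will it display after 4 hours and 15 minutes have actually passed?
For every 60 true minutes, the faulty clock advances 60 + 8 = 68 minutes.
True elapsed: 4 hours and 15 minutes = 255 minutes.
Faulty clock advances: 255 x 68/60 = 289 minutes (drift: 34 minutes ahead).
Shown time: 1:30 + 289 minutes = 6:19.

Final answer: 6:19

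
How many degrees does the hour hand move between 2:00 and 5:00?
The hour hand moves 0.5 degrees per minute.
Time elapsed: 5:00 - 2:00 = 180 minutes
Angular displacement: 180 x 0.5 = 90 degrees

Final answer: 90 degrees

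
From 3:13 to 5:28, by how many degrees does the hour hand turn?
The hour hand moves 0.5 degrees per minute.
Time elapsed: 5:28 - 3:13 = 135 minutes
Angular displacement: 135 x 0.5 = 67.5 degrees

Final answer: 67.5 degrees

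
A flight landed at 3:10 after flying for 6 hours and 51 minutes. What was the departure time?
Starting time: 3:10 = 190 total minutes past 12:00
Subtracting: 6 hours and 51 minutes = 411 minutes
190 - 411 = -221 (negative, add 12 hours = 720) = 499 minutes
= 8 hours and 19 minutes past 12:00 = 8:19

Final answer: 8:19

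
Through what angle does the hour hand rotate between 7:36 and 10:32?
The hour hand moves 0.5 degrees per minute.
Time elapsed: 10:32 - 7:36 = 176 minutes
Angular displacement: 176 x 0.5 = 88 degrees

Final answer: 88 degrees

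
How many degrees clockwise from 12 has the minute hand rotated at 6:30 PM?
The minute hand moves 6 degrees per minute.
At 6:30: 30 x 6 = 180 degrees

Final answer: 180 degrees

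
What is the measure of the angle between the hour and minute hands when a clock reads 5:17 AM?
Hour hand position: 5 x 30 + 17 x 0.5 = 158.5 degrees
Minute hand position: 17 x 6 = 102 degrees
Difference: |158.5 - 102| = 56.5 degrees
The angle between the hands is 56.5 degrees

Final answer: 56.5 degrees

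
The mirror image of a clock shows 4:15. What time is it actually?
Reflection across the vertical (12-6) axis maps a hand at angle A degrees to (360 - A) degrees, which sends a reading of T minutes past 12:00 to (720 - T) minutes past 12:00.
Mirror reads 4:15 = 255 minutes past 12:00.
Actual time: (720 - 255) mod 720 = 465 minutes = 7:45.

Final answer: 7:45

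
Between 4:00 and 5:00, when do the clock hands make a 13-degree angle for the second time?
At t minutes past 4:00, the hour hand is at 30 x 4 + 0.5t degrees and the minute hand is at 6t degrees.
The smaller angle between them is 13 degrees when |30H - 5.5t| = 13 or |30H - 5.5t| = 347.
With H = 4, solve 30 x 4 - 5.5t = +/- target for each target:
  t = (30 x 4 - 13) / 5.5 = 19.45
  t = (30 x 4 + 13) / 5.5 = 24.18
  t = (30 x 4 - 347) / 5.5 = -41.27 (outside (0, 60))
  t = (30 x 4 + 347) / 5.5 = 84.91 (outside (0, 60))
Valid solutions in (0, 60): {19.45, 24.18} minutes.
The second occurrence is t = 24.18 minutes.
The hands form a 13-degree angle at 24.18 minutes past 4:00.

Final answer: 24.18 minutes past 4:00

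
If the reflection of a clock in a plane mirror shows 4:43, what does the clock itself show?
Reflection across the vertical (12-6) axis maps a hand at angle A degrees to (360 - A) degrees, which sends a reading of T minutes past 12:00 to (720 - T) minutes past 12:00.
Mirror reads 4:43 = 283 minutes past 12:00.
Actual time: (720 - 283) mod 720 = 437 minutes = 7:17.

Final answer: 7:17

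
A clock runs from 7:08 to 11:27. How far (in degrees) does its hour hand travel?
The hour hand moves 0.5 degrees per minute.
Time elapsed: 11:27 - 7:08 = 259 minutes
Angular displacement: 259 x 0.5 = 129.5 degrees

Final answer: 129.5 degrees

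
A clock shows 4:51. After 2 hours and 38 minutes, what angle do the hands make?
First find the time 2 hours and 38 minutes after 4:51.
Total minutes: 4 x 60 + 51 + 2 x 60 + 38 = 449.
449 mod 720 = 449 minutes = 7:29.
Now compute the angle at 7:29:
Hour hand: 7 x 30 + 29 x 0.5 = 224.5 degrees
Minute hand: 29 x 6 = 174 degrees
Difference: |224.5 - 174| = 50.5 degrees
The angle is 50.5 degrees

Final answer: 50.5 degrees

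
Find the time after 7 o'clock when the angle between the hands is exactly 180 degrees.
For hands to be 180 degrees apart: |30H - 5.5t| = 180
With H = 7: t = (30 x 7 + 180)/5.5 = 70.91 or t = (30 x 7 - 180)/5.5 = 5.45
First valid solution (0 < t < 60): t = 5.45 minutes
The hands are opposite at 5.45 minutes past 7:00.

Final answer: 5.45 minutes past 7:00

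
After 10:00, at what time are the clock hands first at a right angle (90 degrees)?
At t minutes past 10:00, the hour hand is at 30 x 10 + 0.5t degrees and the minute hand is at 6t degrees.
The smaller angle between them is 90 degrees when |30H - 5.5t| = 90 or |30H - 5.5t| = 270.
With H = 10, solve 30 x 10 - 5.5t = +/- target for each target:
  t = (30 x 10 - 90) / 5.5 = 38.18
  t = (30 x 10 + 90) / 5.5 = 70.91 (outside (0, 60))
  t = (30 x 10 - 270) / 5.5 = 5.45
  t = (30 x 10 + 270) / 5.5 = 103.64 (outside (0, 60))
Valid solutions in (0, 60): {5.45, 38.18} minutes.
First occurrence: t = 5.45 minutes.
The hands are at right angles at 5.45 minutes past 10:00.

Final answer: 5.45 minutes past 10:00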